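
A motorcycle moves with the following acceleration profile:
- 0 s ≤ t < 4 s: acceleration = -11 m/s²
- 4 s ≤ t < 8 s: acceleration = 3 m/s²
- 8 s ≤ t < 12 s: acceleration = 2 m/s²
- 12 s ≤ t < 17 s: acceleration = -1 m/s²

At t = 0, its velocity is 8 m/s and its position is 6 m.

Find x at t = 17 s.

On each constant-a segment, Δv = aΔt and Δx = v₀Δt + ½aΔt²; chain segment to segment.
0–4 s: v starts 8 m/s; Δx = 8·4 + ½·-11·4² = -56 m; v ends -36 m/s.
4–8 s: v starts -36 m/s; Δx = -36·4 + ½·3·4² = -120 m; v ends -24 m/s.
8–12 s: v starts -24 m/s; Δx = -24·4 + ½·2·4² = -80 m; v ends -16 m/s.
12–17 s: v starts -16 m/s; Δx = -16·5 + ½·-1·5² = -92.5 m; v ends -21 m/s.
x(17) = 6 + Σ Δx = -342.5 m.

-342.5 m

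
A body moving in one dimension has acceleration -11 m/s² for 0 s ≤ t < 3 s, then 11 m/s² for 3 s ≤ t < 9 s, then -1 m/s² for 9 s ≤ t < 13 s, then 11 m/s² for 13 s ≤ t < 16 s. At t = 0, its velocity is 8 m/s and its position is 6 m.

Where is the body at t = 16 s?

345 m

On each constant-a segment, Δv = aΔt and Δx = v₀Δt + ½aΔt²; chain segment to segment.
0–3 s: v starts 8 m/s; Δx = 8·3 + ½·-11·3² = -25.5 m; v ends -25 m/s.
3–9 s: v starts -25 m/s; Δx = -25·6 + ½·11·6² = 48 m; v ends 41 m/s.
9–13 s: v starts 41 m/s; Δx = 41·4 + ½·-1·4² = 156 m; v ends 37 m/s.
13–16 s: v starts 37 m/s; Δx = 37·3 + ½·11·3² = 160.5 m; v ends 70 m/s.
x(16) = 6 + Σ Δx = 345 m.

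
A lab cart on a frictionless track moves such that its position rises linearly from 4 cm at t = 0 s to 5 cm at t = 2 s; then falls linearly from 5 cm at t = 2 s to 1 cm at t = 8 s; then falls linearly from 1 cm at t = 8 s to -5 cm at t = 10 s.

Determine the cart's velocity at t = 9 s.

-3 cm/s

Velocity is the slope of the x-t graph on 8–10 s: (-5 − 1)/(10 − 8) = -3 cm/s.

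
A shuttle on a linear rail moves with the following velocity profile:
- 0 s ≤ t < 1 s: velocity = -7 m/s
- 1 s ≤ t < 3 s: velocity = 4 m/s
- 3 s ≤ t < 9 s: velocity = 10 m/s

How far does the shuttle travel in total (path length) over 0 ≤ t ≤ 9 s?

75 m

Distance (not displacement) is the total path length: add the absolute areas under v-t.
0–1 s: |-7| × 1 = 7 m
1–3 s: |4| × 2 = 8 m
3–9 s: |10| × 6 = 60 m
Total distance = 75 m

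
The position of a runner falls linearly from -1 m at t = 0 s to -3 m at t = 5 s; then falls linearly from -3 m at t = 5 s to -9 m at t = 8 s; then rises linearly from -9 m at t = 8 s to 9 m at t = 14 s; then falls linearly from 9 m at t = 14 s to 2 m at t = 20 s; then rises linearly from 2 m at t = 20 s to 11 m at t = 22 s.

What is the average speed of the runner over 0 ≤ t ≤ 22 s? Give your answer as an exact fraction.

Average speed = (total path length)/(elapsed time); on a piecewise-linear x-t graph the path length is Σ|Δx|.
0–5 s: |Δx| = |-3 − -1| = 2 m
5–8 s: |Δx| = |-9 − -3| = 6 m
8–14 s: |Δx| = |9 − -9| = 18 m
14–20 s: |Δx| = |2 − 9| = 7 m
20–22 s: |Δx| = |11 − 2| = 9 m
Total path = 42 m; average speed = 42/22 = 21/11 m/s.

21/11 m/s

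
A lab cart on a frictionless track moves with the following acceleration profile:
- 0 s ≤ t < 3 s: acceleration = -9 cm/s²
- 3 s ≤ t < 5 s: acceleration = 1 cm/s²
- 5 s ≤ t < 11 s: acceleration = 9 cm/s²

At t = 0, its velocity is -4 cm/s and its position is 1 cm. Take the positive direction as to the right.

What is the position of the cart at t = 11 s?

On each constant-a segment, Δv = aΔt and Δx = v₀Δt + ½aΔt²; chain segment to segment.
0–3 s: v starts -4 cm/s; Δx = -4·3 + ½·-9·3² = -52.5 cm; v ends -31 cm/s.
3–5 s: v starts -31 cm/s; Δx = -31·2 + ½·1·2² = -60 cm; v ends -29 cm/s.
5–11 s: v starts -29 cm/s; Δx = -29·6 + ½·9·6² = -12 cm; v ends 25 cm/s.
x(11) = 1 + Σ Δx = -123.5 cm.

-123.5 cm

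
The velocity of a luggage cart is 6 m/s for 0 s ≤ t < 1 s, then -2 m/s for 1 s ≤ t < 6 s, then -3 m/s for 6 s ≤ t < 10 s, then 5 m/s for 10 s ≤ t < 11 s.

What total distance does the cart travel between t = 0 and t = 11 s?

33 m

Distance (not displacement) is the total path length: add the absolute areas under v-t.
0–1 s: |6| × 1 = 6 m
1–6 s: |-2| × 5 = 10 m
6–10 s: |-3| × 4 = 12 m
10–11 s: |5| × 1 = 5 m
Total distance = 33 m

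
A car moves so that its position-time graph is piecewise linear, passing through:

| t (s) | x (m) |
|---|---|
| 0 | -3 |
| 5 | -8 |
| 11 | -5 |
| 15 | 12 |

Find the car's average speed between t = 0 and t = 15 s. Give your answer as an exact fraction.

5/3 m/s

Average speed = (total path length)/(elapsed time); on a piecewise-linear x-t graph the path length is Σ|Δx|.
0–5 s: |Δx| = |-8 − -3| = 5 m
5–11 s: |Δx| = |-5 − -8| = 3 m
11–15 s: |Δx| = |12 − -5| = 17 m
Total path = 25 m; average speed = 25/15 = 5/3 m/s.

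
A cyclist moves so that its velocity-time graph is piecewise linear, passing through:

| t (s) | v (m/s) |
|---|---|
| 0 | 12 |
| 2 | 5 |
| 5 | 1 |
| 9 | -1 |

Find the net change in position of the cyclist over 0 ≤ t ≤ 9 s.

26 m

Net displacement equals the area under the velocity-time graph (areas below the axis count negative).
0–2 s: ½(12 + 5)(2) = 17 m
2–5 s: ½(5 + 1)(3) = 9 m
5–9 s: ½(1 + -1)(4) = 0 m
Net displacement = 26 m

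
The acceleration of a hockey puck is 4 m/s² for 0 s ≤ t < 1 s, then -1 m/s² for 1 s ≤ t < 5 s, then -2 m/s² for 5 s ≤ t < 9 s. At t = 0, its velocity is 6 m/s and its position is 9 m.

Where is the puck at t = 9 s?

57 m

On each constant-a segment, Δv = aΔt and Δx = v₀Δt + ½aΔt²; chain segment to segment.
0–1 s: v starts 6 m/s; Δx = 6·1 + ½·4·1² = 8 m; v ends 10 m/s.
1–5 s: v starts 10 m/s; Δx = 10·4 + ½·-1·4² = 32 m; v ends 6 m/s.
5–9 s: v starts 6 m/s; Δx = 6·4 + ½·-2·4² = 8 m; v ends -2 m/s.
x(9) = 9 + Σ Δx = 57 m.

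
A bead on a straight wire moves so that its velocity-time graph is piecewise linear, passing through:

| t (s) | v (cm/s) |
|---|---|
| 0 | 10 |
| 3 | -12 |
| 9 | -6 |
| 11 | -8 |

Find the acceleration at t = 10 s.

Acceleration is the slope of the v-t graph on 9–11 s: (-8 − -6)/(11 − 9) = -1 cm/s².

-1 cm/s²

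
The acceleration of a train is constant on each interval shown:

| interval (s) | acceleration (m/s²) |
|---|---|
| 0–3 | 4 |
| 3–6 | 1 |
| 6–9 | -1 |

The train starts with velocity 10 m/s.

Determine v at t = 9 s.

Δv equals the area under the a-t graph; then v = v₀ + Δv.
0–3 s: 4 × 3 = 12 m/s
3–6 s: 1 × 3 = 3 m/s
6–9 s: -1 × 3 = -3 m/s
Δv = 12 m/s, so v(9) = 10 + (12) = 22 m/s.

22 m/s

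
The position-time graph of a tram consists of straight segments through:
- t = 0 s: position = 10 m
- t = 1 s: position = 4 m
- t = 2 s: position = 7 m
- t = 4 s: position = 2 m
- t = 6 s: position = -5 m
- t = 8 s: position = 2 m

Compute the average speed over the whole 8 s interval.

3.5 m/s

Average speed = (total path length)/(elapsed time); on a piecewise-linear x-t graph the path length is Σ|Δx|.
0–1 s: |Δx| = |4 − 10| = 6 m
1–2 s: |Δx| = |7 − 4| = 3 m
2–4 s: |Δx| = |2 − 7| = 5 m
4–6 s: |Δx| = |-5 − 2| = 7 m
6–8 s: |Δx| = |2 − -5| = 7 m
Total path = 28 m; average speed = 28/8 = 3.5 m/s.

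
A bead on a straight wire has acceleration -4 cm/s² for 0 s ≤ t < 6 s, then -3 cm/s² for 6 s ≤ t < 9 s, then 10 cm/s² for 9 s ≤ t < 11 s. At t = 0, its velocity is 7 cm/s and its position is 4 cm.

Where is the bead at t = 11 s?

On each constant-a segment, Δv = aΔt and Δx = v₀Δt + ½aΔt²; chain segment to segment.
0–6 s: v starts 7 cm/s; Δx = 7·6 + ½·-4·6² = -30 cm; v ends -17 cm/s.
6–9 s: v starts -17 cm/s; Δx = -17·3 + ½·-3·3² = -64.5 cm; v ends -26 cm/s.
9–11 s: v starts -26 cm/s; Δx = -26·2 + ½·10·2² = -32 cm; v ends -6 cm/s.
x(11) = 4 + Σ Δx = -122.5 cm.

-122.5 cm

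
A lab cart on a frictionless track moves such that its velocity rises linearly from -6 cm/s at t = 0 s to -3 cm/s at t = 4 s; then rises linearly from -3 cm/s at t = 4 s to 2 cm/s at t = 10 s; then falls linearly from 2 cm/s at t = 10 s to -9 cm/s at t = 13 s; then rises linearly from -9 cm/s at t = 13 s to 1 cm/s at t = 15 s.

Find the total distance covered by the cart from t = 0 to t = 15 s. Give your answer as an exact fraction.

1003/22 cm

Distance (not displacement) is the total path length: add the absolute areas under v-t.
0–4 s: |½(-6 + -3)(4)| = 18 cm
4–10 s: v = 0 at t = 7.6 s; triangle areas 5.4 + 2.4 = 7.8 cm
10–13 s: v = 0 at t = 116/11 s; triangle areas 6/11 + 243/22 = 255/22 cm
13–15 s: v = 0 at t = 14.8 s; triangle areas 8.1 + 0.1 = 8.2 cm
Total distance = 1003/22 cm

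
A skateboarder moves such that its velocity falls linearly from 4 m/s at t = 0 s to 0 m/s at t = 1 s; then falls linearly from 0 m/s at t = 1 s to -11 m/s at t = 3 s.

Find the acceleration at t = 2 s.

-5.5 m/s²

Acceleration is the slope of the v-t graph on 1–3 s: (-11 − 0)/(3 − 1) = -5.5 m/s².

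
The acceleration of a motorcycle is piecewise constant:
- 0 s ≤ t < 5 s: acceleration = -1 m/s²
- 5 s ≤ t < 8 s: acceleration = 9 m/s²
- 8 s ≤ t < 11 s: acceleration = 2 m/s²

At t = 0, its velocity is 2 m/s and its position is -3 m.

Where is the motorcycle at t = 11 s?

107 m

On each constant-a segment, Δv = aΔt and Δx = v₀Δt + ½aΔt²; chain segment to segment.
0–5 s: v starts 2 m/s; Δx = 2·5 + ½·-1·5² = -2.5 m; v ends -3 m/s.
5–8 s: v starts -3 m/s; Δx = -3·3 + ½·9·3² = 31.5 m; v ends 24 m/s.
8–11 s: v starts 24 m/s; Δx = 24·3 + ½·2·3² = 81 m; v ends 30 m/s.
x(11) = -3 + Σ Δx = 107 m.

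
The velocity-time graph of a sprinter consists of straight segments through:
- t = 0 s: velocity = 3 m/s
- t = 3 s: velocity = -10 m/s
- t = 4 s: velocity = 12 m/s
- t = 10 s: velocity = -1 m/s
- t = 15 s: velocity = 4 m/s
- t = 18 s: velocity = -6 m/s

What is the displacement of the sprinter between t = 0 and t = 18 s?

28 m

Net displacement equals the area under the velocity-time graph (areas below the axis count negative).
0–3 s: ½(3 + -10)(3) = -10.5 m
3–4 s: ½(-10 + 12)(1) = 1 m
4–10 s: ½(12 + -1)(6) = 33 m
10–15 s: ½(-1 + 4)(5) = 7.5 m
15–18 s: ½(4 + -6)(3) = -3 m
Net displacement = 28 m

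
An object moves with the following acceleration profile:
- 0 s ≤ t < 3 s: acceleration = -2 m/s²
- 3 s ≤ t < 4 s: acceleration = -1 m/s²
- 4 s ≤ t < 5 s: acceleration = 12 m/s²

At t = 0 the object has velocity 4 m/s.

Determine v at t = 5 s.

9 m/s

Δv equals the area under the a-t graph; then v = v₀ + Δv.
0–3 s: -2 × 3 = -6 m/s
3–4 s: -1 × 1 = -1 m/s
4–5 s: 12 × 1 = 12 m/s
Δv = 5 m/s, so v(5) = 4 + (5) = 9 m/s.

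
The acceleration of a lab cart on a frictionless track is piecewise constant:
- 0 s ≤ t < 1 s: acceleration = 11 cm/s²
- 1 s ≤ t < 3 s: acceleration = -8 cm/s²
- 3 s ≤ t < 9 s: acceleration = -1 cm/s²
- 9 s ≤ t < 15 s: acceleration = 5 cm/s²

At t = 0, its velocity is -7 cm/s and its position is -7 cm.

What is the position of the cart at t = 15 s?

On each constant-a segment, Δv = aΔt and Δx = v₀Δt + ½aΔt²; chain segment to segment.
0–1 s: v starts -7 cm/s; Δx = -7·1 + ½·11·1² = -1.5 cm; v ends 4 cm/s.
1–3 s: v starts 4 cm/s; Δx = 4·2 + ½·-8·2² = -8 cm; v ends -12 cm/s.
3–9 s: v starts -12 cm/s; Δx = -12·6 + ½·-1·6² = -90 cm; v ends -18 cm/s.
9–15 s: v starts -18 cm/s; Δx = -18·6 + ½·5·6² = -18 cm; v ends 12 cm/s.
x(15) = -7 + Σ Δx = -124.5 cm.

-124.5 cm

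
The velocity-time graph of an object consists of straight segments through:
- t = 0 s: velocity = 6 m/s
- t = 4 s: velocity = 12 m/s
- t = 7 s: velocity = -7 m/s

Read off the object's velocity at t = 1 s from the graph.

7.5 m/s

On 0–4 s the graph is linear from 6 to 12 m/s: v(1) = 6 + (12 − 6)·(1 − 0)/(4 − 0) = 7.5 m/s.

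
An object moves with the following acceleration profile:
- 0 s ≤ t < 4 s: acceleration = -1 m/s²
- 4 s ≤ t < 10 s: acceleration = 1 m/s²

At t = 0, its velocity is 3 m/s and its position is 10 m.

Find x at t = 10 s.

On each constant-a segment, Δv = aΔt and Δx = v₀Δt + ½aΔt²; chain segment to segment.
0–4 s: v starts 3 m/s; Δx = 3·4 + ½·-1·4² = 4 m; v ends -1 m/s.
4–10 s: v starts -1 m/s; Δx = -1·6 + ½·1·6² = 12 m; v ends 5 m/s.
x(10) = 10 + Σ Δx = 26 m.

26 m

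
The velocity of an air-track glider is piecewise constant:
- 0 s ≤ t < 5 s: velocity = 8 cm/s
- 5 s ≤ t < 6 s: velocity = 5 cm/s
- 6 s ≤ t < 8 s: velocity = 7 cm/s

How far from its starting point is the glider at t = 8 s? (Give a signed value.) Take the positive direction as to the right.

59 cm

Displacement is the signed area under the v-t curve.
0–5 s: 8 × 5 = 40 cm
5–6 s: 5 × 1 = 5 cm
6–8 s: 7 × 2 = 14 cm
Net displacement = 59 cm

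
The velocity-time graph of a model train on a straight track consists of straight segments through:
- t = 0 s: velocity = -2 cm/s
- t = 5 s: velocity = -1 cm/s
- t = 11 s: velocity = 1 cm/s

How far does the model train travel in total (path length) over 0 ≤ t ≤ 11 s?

10.5 cm

Distance (not displacement) is the total path length: add the absolute areas under v-t.
0–5 s: |½(-2 + -1)(5)| = 7.5 cm
5–11 s: v = 0 at t = 8 s; triangle areas 1.5 + 1.5 = 3 cm
Total distance = 10.5 cm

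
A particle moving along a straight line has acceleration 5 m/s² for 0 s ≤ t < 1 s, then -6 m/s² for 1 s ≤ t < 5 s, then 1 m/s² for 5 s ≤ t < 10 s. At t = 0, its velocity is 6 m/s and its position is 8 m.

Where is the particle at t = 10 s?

-40 m

On each constant-a segment, Δv = aΔt and Δx = v₀Δt + ½aΔt²; chain segment to segment.
0–1 s: v starts 6 m/s; Δx = 6·1 + ½·5·1² = 8.5 m; v ends 11 m/s.
1–5 s: v starts 11 m/s; Δx = 11·4 + ½·-6·4² = -4 m; v ends -13 m/s.
5–10 s: v starts -13 m/s; Δx = -13·5 + ½·1·5² = -52.5 m; v ends -8 m/s.
x(10) = 8 + Σ Δx = -40 m.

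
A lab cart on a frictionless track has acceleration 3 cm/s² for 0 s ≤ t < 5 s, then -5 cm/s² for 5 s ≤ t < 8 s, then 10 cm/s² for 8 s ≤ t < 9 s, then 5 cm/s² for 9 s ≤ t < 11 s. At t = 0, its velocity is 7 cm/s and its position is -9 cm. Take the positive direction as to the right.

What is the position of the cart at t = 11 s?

On each constant-a segment, Δv = aΔt and Δx = v₀Δt + ½aΔt²; chain segment to segment.
0–5 s: v starts 7 cm/s; Δx = 7·5 + ½·3·5² = 72.5 cm; v ends 22 cm/s.
5–8 s: v starts 22 cm/s; Δx = 22·3 + ½·-5·3² = 43.5 cm; v ends 7 cm/s.
8–9 s: v starts 7 cm/s; Δx = 7·1 + ½·10·1² = 12 cm; v ends 17 cm/s.
9–11 s: v starts 17 cm/s; Δx = 17·2 + ½·5·2² = 44 cm; v ends 27 cm/s.
x(11) = -9 + Σ Δx = 163 cm.

163 cm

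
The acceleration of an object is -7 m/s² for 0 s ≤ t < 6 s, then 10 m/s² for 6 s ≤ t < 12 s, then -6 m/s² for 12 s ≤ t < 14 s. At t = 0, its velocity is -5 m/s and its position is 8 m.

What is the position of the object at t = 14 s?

On each constant-a segment, Δv = aΔt and Δx = v₀Δt + ½aΔt²; chain segment to segment.
0–6 s: v starts -5 m/s; Δx = -5·6 + ½·-7·6² = -156 m; v ends -47 m/s.
6–12 s: v starts -47 m/s; Δx = -47·6 + ½·10·6² = -102 m; v ends 13 m/s.
12–14 s: v starts 13 m/s; Δx = 13·2 + ½·-6·2² = 14 m; v ends 1 m/s.
x(14) = 8 + Σ Δx = -236 m.

-236 m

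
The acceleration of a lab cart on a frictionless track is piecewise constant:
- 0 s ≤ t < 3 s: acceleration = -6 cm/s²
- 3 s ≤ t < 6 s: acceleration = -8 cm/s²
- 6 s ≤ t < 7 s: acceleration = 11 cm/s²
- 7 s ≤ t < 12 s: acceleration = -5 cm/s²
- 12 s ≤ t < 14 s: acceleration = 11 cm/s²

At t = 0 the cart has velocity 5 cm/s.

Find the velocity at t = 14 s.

Δv equals the area under the a-t graph; then v = v₀ + Δv.
0–3 s: -6 × 3 = -18 cm/s
3–6 s: -8 × 3 = -24 cm/s
6–7 s: 11 × 1 = 11 cm/s
7–12 s: -5 × 5 = -25 cm/s
12–14 s: 11 × 2 = 22 cm/s
Δv = -34 cm/s, so v(14) = 5 + (-34) = -29 cm/s.

-29 cm/s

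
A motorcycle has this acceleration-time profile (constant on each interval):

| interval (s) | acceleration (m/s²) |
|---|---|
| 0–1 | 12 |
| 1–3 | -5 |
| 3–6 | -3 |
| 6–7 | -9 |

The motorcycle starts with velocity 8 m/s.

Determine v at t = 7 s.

Δv equals the area under the a-t graph; then v = v₀ + Δv.
0–1 s: 12 × 1 = 12 m/s
1–3 s: -5 × 2 = -10 m/s
3–6 s: -3 × 3 = -9 m/s
6–7 s: -9 × 1 = -9 m/s
Δv = -16 m/s, so v(7) = 8 + (-16) = -8 m/s.

-8 m/s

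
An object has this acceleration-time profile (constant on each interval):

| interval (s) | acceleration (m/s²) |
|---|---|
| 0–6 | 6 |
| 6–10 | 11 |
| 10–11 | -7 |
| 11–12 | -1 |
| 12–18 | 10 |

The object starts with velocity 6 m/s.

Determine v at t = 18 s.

138 m/s

Δv equals the area under the a-t graph; then v = v₀ + Δv.
0–6 s: 6 × 6 = 36 m/s
6–10 s: 11 × 4 = 44 m/s
10–11 s: -7 × 1 = -7 m/s
11–12 s: -1 × 1 = -1 m/s
12–18 s: 10 × 6 = 60 m/s
Δv = 132 m/s, so v(18) = 6 + (132) = 138 m/s.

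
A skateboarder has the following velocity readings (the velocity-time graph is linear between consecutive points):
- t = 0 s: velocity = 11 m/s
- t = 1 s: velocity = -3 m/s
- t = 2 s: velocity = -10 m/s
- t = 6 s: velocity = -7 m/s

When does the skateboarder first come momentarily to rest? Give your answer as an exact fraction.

v changes sign on 0–1 s (from 11 to -3); the graph is linear there, so v = 0 at t = 0 + (-11)·(1 − 0)/(-3 − 11) = 11/14 s.

t = 11/14 s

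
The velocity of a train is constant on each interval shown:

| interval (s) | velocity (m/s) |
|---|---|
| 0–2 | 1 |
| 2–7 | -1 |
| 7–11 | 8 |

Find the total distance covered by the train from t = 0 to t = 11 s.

39 m

Distance (not displacement) is the total path length: add the absolute areas under v-t.
0–2 s: |1| × 2 = 2 m
2–7 s: |-1| × 5 = 5 m
7–11 s: |8| × 4 = 32 m
Total distance = 39 m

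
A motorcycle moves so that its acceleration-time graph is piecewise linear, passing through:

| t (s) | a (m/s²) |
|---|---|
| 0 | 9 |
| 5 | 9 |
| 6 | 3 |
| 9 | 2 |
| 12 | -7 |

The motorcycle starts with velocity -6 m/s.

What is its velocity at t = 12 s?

Δv equals the area under the a-t graph; then v = v₀ + Δv.
0–5 s: 9 × 5 = 45 m/s
5–6 s: ½(9 + 3)(1) = 6 m/s
6–9 s: ½(3 + 2)(3) = 7.5 m/s
9–12 s: ½(2 + -7)(3) = -7.5 m/s
Δv = 51 m/s, so v(12) = -6 + (51) = 45 m/s.

45 m/s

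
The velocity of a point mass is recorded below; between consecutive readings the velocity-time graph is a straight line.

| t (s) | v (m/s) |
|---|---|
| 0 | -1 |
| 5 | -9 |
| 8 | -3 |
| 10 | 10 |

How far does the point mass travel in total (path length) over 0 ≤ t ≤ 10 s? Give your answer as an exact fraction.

668/13 m

Distance (not displacement) is the total path length: add the absolute areas under v-t.
0–5 s: |½(-1 + -9)(5)| = 25 m
5–8 s: |½(-9 + -3)(3)| = 18 m
8–10 s: v = 0 at t = 110/13 s; triangle areas 9/13 + 100/13 = 109/13 m
Total distance = 668/13 m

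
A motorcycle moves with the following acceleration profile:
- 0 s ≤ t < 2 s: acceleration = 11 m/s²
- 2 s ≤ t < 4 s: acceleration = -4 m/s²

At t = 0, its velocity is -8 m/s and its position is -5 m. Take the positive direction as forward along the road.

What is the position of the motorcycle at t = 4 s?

On each constant-a segment, Δv = aΔt and Δx = v₀Δt + ½aΔt²; chain segment to segment.
0–2 s: v starts -8 m/s; Δx = -8·2 + ½·11·2² = 6 m; v ends 14 m/s.
2–4 s: v starts 14 m/s; Δx = 14·2 + ½·-4·2² = 20 m; v ends 6 m/s.
x(4) = -5 + Σ Δx = 21 m.

21 m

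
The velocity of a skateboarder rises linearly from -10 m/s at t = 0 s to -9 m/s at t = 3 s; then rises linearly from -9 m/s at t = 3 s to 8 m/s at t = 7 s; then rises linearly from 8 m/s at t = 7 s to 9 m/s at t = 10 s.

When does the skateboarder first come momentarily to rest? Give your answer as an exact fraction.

t = 87/17 s

v changes sign on 3–7 s (from -9 to 8); the graph is linear there, so v = 0 at t = 3 + (9)·(7 − 3)/(8 − -9) = 87/17 s.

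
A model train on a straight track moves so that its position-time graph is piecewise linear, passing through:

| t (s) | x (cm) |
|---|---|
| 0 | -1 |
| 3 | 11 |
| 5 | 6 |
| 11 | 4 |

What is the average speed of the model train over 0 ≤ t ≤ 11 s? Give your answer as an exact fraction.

19/11 cm/s

Average speed = (total path length)/(elapsed time); on a piecewise-linear x-t graph the path length is Σ|Δx|.
0–3 s: |Δx| = |11 − -1| = 12 cm
3–5 s: |Δx| = |6 − 11| = 5 cm
5–11 s: |Δx| = |4 − 6| = 2 cm
Total path = 19 cm; average speed = 19/11 = 19/11 cm/s.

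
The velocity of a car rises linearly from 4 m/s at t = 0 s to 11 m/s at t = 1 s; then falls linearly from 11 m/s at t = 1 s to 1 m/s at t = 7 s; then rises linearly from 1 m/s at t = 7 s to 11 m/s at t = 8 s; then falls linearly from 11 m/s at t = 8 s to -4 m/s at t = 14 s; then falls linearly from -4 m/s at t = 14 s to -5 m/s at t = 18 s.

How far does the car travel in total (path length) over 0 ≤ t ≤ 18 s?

94.9 m

Distance (not displacement) is the total path length: add the absolute areas under v-t.
0–1 s: |½(4 + 11)(1)| = 7.5 m
1–7 s: |½(11 + 1)(6)| = 36 m
7–8 s: |½(1 + 11)(1)| = 6 m
8–14 s: v = 0 at t = 12.4 s; triangle areas 24.2 + 3.2 = 27.4 m
14–18 s: |½(-4 + -5)(4)| = 18 m
Total distance = 94.9 m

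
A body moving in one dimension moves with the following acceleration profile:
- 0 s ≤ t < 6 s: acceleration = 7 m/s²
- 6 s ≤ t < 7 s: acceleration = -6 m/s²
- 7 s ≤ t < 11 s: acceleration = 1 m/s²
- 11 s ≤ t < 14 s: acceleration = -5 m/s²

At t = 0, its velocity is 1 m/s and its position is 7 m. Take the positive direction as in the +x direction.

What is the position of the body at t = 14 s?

On each constant-a segment, Δv = aΔt and Δx = v₀Δt + ½aΔt²; chain segment to segment.
0–6 s: v starts 1 m/s; Δx = 1·6 + ½·7·6² = 132 m; v ends 43 m/s.
6–7 s: v starts 43 m/s; Δx = 43·1 + ½·-6·1² = 40 m; v ends 37 m/s.
7–11 s: v starts 37 m/s; Δx = 37·4 + ½·1·4² = 156 m; v ends 41 m/s.
11–14 s: v starts 41 m/s; Δx = 41·3 + ½·-5·3² = 100.5 m; v ends 26 m/s.
x(14) = 7 + Σ Δx = 435.5 m.

435.5 m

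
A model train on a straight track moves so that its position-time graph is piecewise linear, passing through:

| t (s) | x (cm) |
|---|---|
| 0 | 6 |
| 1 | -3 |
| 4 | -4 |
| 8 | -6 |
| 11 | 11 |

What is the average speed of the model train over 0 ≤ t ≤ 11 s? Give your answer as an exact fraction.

Average speed = (total path length)/(elapsed time); on a piecewise-linear x-t graph the path length is Σ|Δx|.
0–1 s: |Δx| = |-3 − 6| = 9 cm
1–4 s: |Δx| = |-4 − -3| = 1 cm
4–8 s: |Δx| = |-6 − -4| = 2 cm
8–11 s: |Δx| = |11 − -6| = 17 cm
Total path = 29 cm; average speed = 29/11 = 29/11 cm/s.

29/11 cm/s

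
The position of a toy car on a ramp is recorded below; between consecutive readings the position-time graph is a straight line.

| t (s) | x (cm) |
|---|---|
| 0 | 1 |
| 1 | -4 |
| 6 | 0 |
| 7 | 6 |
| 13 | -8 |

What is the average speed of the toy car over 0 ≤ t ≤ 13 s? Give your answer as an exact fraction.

Average speed = (total path length)/(elapsed time); on a piecewise-linear x-t graph the path length is Σ|Δx|.
0–1 s: |Δx| = |-4 − 1| = 5 cm
1–6 s: |Δx| = |0 − -4| = 4 cm
6–7 s: |Δx| = |6 − 0| = 6 cm
7–13 s: |Δx| = |-8 − 6| = 14 cm
Total path = 29 cm; average speed = 29/13 = 29/13 cm/s.

29/13 cm/s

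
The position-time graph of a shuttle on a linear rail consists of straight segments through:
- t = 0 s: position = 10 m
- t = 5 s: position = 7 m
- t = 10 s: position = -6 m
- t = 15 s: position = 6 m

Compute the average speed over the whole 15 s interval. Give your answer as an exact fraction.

Average speed = (total path length)/(elapsed time); on a piecewise-linear x-t graph the path length is Σ|Δx|.
0–5 s: |Δx| = |7 − 10| = 3 m
5–10 s: |Δx| = |-6 − 7| = 13 m
10–15 s: |Δx| = |6 − -6| = 12 m
Total path = 28 m; average speed = 28/15 = 28/15 m/s.

28/15 m/s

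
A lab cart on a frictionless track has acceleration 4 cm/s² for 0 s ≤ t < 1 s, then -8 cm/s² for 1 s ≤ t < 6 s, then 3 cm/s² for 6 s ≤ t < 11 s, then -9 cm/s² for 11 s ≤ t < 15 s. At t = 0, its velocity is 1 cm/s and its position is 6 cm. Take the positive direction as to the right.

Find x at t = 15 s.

On each constant-a segment, Δv = aΔt and Δx = v₀Δt + ½aΔt²; chain segment to segment.
0–1 s: v starts 1 cm/s; Δx = 1·1 + ½·4·1² = 3 cm; v ends 5 cm/s.
1–6 s: v starts 5 cm/s; Δx = 5·5 + ½·-8·5² = -75 cm; v ends -35 cm/s.
6–11 s: v starts -35 cm/s; Δx = -35·5 + ½·3·5² = -137.5 cm; v ends -20 cm/s.
11–15 s: v starts -20 cm/s; Δx = -20·4 + ½·-9·4² = -152 cm; v ends -56 cm/s.
x(15) = 6 + Σ Δx = -355.5 cm.

-355.5 cm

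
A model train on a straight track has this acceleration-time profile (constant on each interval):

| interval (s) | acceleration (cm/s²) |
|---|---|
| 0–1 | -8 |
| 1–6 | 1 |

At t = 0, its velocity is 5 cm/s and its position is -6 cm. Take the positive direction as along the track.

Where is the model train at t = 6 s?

On each constant-a segment, Δv = aΔt and Δx = v₀Δt + ½aΔt²; chain segment to segment.
0–1 s: v starts 5 cm/s; Δx = 5·1 + ½·-8·1² = 1 cm; v ends -3 cm/s.
1–6 s: v starts -3 cm/s; Δx = -3·5 + ½·1·5² = -2.5 cm; v ends 2 cm/s.
x(6) = -6 + Σ Δx = -7.5 cm.

-7.5 cm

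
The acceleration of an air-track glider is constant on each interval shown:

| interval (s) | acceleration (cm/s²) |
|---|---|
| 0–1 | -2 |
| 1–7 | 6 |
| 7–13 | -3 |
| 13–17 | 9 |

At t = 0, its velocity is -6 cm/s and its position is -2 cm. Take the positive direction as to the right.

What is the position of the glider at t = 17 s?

On each constant-a segment, Δv = aΔt and Δx = v₀Δt + ½aΔt²; chain segment to segment.
0–1 s: v starts -6 cm/s; Δx = -6·1 + ½·-2·1² = -7 cm; v ends -8 cm/s.
1–7 s: v starts -8 cm/s; Δx = -8·6 + ½·6·6² = 60 cm; v ends 28 cm/s.
7–13 s: v starts 28 cm/s; Δx = 28·6 + ½·-3·6² = 114 cm; v ends 10 cm/s.
13–17 s: v starts 10 cm/s; Δx = 10·4 + ½·9·4² = 112 cm; v ends 46 cm/s.
x(17) = -2 + Σ Δx = 277 cm.

277 cm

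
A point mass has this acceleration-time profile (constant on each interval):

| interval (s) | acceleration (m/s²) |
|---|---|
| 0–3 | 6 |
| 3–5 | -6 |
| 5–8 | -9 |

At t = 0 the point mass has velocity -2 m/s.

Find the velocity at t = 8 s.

-23 m/s

Δv equals the area under the a-t graph; then v = v₀ + Δv.
0–3 s: 6 × 3 = 18 m/s
3–5 s: -6 × 2 = -12 m/s
5–8 s: -9 × 3 = -27 m/s
Δv = -21 m/s, so v(8) = -2 + (-21) = -23 m/s.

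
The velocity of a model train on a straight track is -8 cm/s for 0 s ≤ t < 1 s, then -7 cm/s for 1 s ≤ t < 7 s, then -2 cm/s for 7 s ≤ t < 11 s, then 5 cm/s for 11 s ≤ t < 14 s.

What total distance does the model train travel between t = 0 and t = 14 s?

73 cm

Total distance travelled is ∫|v| dt — sum the magnitudes of each area piece.
0–1 s: |-8| × 1 = 8 cm
1–7 s: |-7| × 6 = 42 cm
7–11 s: |-2| × 4 = 8 cm
11–14 s: |5| × 3 = 15 cm
Total distance = 73 cm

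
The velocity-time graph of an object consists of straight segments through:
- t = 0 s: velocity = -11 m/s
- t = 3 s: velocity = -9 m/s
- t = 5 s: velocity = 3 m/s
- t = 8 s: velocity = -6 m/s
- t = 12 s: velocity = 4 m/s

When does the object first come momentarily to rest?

t = 4.5 s

v changes sign on 3–5 s (from -9 to 3); the graph is linear there, so v = 0 at t = 3 + (9)·(5 − 3)/(3 − -9) = 4.5 s.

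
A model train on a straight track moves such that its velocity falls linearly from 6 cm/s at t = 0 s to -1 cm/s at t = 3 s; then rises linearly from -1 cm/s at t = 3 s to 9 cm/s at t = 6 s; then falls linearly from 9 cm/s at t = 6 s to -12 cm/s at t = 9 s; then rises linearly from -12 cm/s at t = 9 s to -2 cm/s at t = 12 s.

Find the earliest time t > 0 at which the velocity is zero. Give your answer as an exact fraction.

t = 18/7 s

v changes sign on 0–3 s (from 6 to -1); the graph is linear there, so v = 0 at t = 0 + (-6)·(3 − 0)/(-1 − 6) = 18/7 s.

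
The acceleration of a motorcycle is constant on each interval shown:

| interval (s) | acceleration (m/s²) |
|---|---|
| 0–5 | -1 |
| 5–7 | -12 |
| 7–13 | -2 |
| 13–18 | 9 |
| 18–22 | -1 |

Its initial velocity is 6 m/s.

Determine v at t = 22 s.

Δv equals the area under the a-t graph; then v = v₀ + Δv.
0–5 s: -1 × 5 = -5 m/s
5–7 s: -12 × 2 = -24 m/s
7–13 s: -2 × 6 = -12 m/s
13–18 s: 9 × 5 = 45 m/s
18–22 s: -1 × 4 = -4 m/s
Δv = 0 m/s, so v(22) = 6 + (0) = 6 m/s.

6 m/s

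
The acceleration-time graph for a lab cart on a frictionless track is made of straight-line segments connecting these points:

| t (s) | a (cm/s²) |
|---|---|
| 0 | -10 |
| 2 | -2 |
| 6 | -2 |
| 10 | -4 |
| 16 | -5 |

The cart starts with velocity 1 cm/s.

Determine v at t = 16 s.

-58 cm/s

Δv equals the area under the a-t graph; then v = v₀ + Δv.
0–2 s: ½(-10 + -2)(2) = -12 cm/s
2–6 s: -2 × 4 = -8 cm/s
6–10 s: ½(-2 + -4)(4) = -12 cm/s
10–16 s: ½(-4 + -5)(6) = -27 cm/s
Δv = -59 cm/s, so v(16) = 1 + (-59) = -58 cm/s.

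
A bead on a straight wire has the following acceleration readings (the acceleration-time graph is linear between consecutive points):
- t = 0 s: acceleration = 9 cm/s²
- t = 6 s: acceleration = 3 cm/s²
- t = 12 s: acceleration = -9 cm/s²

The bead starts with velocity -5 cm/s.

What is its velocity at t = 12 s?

13 cm/s

Δv equals the area under the a-t graph; then v = v₀ + Δv.
0–6 s: ½(9 + 3)(6) = 36 cm/s
6–12 s: ½(3 + -9)(6) = -18 cm/s
Δv = 18 cm/s, so v(12) = -5 + (18) = 13 cm/s.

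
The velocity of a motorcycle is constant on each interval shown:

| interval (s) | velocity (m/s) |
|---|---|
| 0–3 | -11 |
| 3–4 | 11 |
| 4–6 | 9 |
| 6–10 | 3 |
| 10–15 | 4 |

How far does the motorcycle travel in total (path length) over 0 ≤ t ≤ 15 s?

Distance (not displacement) is the total path length: add the absolute areas under v-t.
0–3 s: |-11| × 3 = 33 m
3–4 s: |11| × 1 = 11 m
4–6 s: |9| × 2 = 18 m
6–10 s: |3| × 4 = 12 m
10–15 s: |4| × 5 = 20 m
Total distance = 94 m

94 m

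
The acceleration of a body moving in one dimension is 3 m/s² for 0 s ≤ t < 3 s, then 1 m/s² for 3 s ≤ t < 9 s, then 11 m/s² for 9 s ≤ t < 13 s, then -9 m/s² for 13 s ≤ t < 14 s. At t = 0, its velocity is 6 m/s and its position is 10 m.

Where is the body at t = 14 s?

382 m

On each constant-a segment, Δv = aΔt and Δx = v₀Δt + ½aΔt²; chain segment to segment.
0–3 s: v starts 6 m/s; Δx = 6·3 + ½·3·3² = 31.5 m; v ends 15 m/s.
3–9 s: v starts 15 m/s; Δx = 15·6 + ½·1·6² = 108 m; v ends 21 m/s.
9–13 s: v starts 21 m/s; Δx = 21·4 + ½·11·4² = 172 m; v ends 65 m/s.
13–14 s: v starts 65 m/s; Δx = 65·1 + ½·-9·1² = 60.5 m; v ends 56 m/s.
x(14) = 10 + Σ Δx = 382 m.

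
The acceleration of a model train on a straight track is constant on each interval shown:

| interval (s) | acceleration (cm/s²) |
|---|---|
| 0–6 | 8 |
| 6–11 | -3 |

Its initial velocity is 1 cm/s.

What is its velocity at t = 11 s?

Δv equals the area under the a-t graph; then v = v₀ + Δv.
0–6 s: 8 × 6 = 48 cm/s
6–11 s: -3 × 5 = -15 cm/s
Δv = 33 cm/s, so v(11) = 1 + (33) = 34 cm/s.

34 cm/s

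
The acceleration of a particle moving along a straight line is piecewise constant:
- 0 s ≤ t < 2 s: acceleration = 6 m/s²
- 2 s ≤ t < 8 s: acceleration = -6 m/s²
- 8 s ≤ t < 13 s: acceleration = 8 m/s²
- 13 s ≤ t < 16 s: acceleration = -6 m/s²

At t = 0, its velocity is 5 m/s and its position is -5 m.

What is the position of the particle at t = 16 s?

52 m

On each constant-a segment, Δv = aΔt and Δx = v₀Δt + ½aΔt²; chain segment to segment.
0–2 s: v starts 5 m/s; Δx = 5·2 + ½·6·2² = 22 m; v ends 17 m/s.
2–8 s: v starts 17 m/s; Δx = 17·6 + ½·-6·6² = -6 m; v ends -19 m/s.
8–13 s: v starts -19 m/s; Δx = -19·5 + ½·8·5² = 5 m; v ends 21 m/s.
13–16 s: v starts 21 m/s; Δx = 21·3 + ½·-6·3² = 36 m; v ends 3 m/s.
x(16) = -5 + Σ Δx = 52 m.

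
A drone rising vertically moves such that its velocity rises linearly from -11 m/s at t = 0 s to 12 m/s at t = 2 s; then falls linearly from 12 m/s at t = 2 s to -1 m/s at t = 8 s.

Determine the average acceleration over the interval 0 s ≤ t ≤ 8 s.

1.25 m/s²

Average acceleration = Δv/Δt = (-1 − -11)/(8 − 0) = 1.25 m/s².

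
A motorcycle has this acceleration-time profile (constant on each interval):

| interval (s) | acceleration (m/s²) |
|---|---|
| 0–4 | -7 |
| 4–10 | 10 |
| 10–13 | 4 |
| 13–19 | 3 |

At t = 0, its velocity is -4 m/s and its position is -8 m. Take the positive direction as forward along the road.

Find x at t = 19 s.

On each constant-a segment, Δv = aΔt and Δx = v₀Δt + ½aΔt²; chain segment to segment.
0–4 s: v starts -4 m/s; Δx = -4·4 + ½·-7·4² = -72 m; v ends -32 m/s.
4–10 s: v starts -32 m/s; Δx = -32·6 + ½·10·6² = -12 m; v ends 28 m/s.
10–13 s: v starts 28 m/s; Δx = 28·3 + ½·4·3² = 102 m; v ends 40 m/s.
13–19 s: v starts 40 m/s; Δx = 40·6 + ½·3·6² = 294 m; v ends 58 m/s.
x(19) = -8 + Σ Δx = 304 m.

304 m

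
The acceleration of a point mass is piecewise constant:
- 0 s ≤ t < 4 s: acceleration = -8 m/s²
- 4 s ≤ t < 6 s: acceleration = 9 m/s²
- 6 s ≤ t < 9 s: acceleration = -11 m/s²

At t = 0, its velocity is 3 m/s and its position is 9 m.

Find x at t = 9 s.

-165.5 m

On each constant-a segment, Δv = aΔt and Δx = v₀Δt + ½aΔt²; chain segment to segment.
0–4 s: v starts 3 m/s; Δx = 3·4 + ½·-8·4² = -52 m; v ends -29 m/s.
4–6 s: v starts -29 m/s; Δx = -29·2 + ½·9·2² = -40 m; v ends -11 m/s.
6–9 s: v starts -11 m/s; Δx = -11·3 + ½·-11·3² = -82.5 m; v ends -44 m/s.
x(9) = 9 + Σ Δx = -165.5 m.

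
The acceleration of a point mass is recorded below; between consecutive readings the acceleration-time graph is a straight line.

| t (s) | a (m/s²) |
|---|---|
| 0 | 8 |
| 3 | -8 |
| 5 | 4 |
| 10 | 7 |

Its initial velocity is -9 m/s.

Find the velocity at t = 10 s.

14.5 m/s

Δv equals the area under the a-t graph; then v = v₀ + Δv.
0–3 s: ½(8 + -8)(3) = 0 m/s
3–5 s: ½(-8 + 4)(2) = -4 m/s
5–10 s: ½(4 + 7)(5) = 27.5 m/s
Δv = 23.5 m/s, so v(10) = -9 + (23.5) = 14.5 m/s.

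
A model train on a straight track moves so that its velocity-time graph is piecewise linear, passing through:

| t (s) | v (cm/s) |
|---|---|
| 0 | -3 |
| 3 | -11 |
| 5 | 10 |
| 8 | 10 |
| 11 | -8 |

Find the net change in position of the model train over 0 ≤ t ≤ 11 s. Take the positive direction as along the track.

Displacement is the signed area under the v-t curve.
0–3 s: ½(-3 + -11)(3) = -21 cm
3–5 s: ½(-11 + 10)(2) = -1 cm
5–8 s: 10 × 3 = 30 cm
8–11 s: ½(10 + -8)(3) = 3 cm
Net displacement = 11 cm

11 cm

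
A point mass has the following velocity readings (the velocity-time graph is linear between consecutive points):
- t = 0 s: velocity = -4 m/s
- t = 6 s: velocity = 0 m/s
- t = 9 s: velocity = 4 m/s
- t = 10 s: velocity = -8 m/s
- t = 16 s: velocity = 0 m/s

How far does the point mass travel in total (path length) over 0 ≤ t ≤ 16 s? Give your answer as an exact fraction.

Total distance travelled is ∫|v| dt — sum the magnitudes of each area piece.
0–6 s: |½(-4 + 0)(6)| = 12 m
6–9 s: |½(0 + 4)(3)| = 6 m
9–10 s: v = 0 at t = 28/3 s; triangle areas 2/3 + 8/3 = 10/3 m
10–16 s: |½(-8 + 0)(6)| = 24 m
Total distance = 136/3 m

136/3 m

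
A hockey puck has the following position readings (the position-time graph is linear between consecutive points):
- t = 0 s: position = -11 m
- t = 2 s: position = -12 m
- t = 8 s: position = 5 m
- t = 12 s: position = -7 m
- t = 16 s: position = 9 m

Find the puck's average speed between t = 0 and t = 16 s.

2.875 m/s

Average speed = (total path length)/(elapsed time); on a piecewise-linear x-t graph the path length is Σ|Δx|.
0–2 s: |Δx| = |-12 − -11| = 1 m
2–8 s: |Δx| = |5 − -12| = 17 m
8–12 s: |Δx| = |-7 − 5| = 12 m
12–16 s: |Δx| = |9 − -7| = 16 m
Total path = 46 m; average speed = 46/16 = 2.875 m/s.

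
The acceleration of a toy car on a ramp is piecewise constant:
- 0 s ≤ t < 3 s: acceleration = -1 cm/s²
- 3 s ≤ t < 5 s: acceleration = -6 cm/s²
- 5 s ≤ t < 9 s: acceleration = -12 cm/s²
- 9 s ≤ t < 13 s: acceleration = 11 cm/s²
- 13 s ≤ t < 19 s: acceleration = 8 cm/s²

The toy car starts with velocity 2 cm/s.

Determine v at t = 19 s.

Δv equals the area under the a-t graph; then v = v₀ + Δv.
0–3 s: -1 × 3 = -3 cm/s
3–5 s: -6 × 2 = -12 cm/s
5–9 s: -12 × 4 = -48 cm/s
9–13 s: 11 × 4 = 44 cm/s
13–19 s: 8 × 6 = 48 cm/s
Δv = 29 cm/s, so v(19) = 2 + (29) = 31 cm/s.

31 cm/s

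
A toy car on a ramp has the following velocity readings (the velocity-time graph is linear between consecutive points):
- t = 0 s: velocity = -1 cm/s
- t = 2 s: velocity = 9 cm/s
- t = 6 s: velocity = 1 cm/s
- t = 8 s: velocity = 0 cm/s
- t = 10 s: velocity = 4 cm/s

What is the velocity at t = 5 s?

On 2–6 s the graph is linear from 9 to 1 cm/s: v(5) = 9 + (1 − 9)·(5 − 2)/(6 − 2) = 3 cm/s.

3 cm/s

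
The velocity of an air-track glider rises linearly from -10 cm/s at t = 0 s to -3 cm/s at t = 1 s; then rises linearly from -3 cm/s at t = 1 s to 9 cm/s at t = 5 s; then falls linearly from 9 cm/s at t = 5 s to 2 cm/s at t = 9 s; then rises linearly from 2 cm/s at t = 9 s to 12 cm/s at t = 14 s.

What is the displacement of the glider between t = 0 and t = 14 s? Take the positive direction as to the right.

Net displacement equals the area under the velocity-time graph (areas below the axis count negative).
0–1 s: ½(-10 + -3)(1) = -6.5 cm
1–5 s: ½(-3 + 9)(4) = 12 cm
5–9 s: ½(9 + 2)(4) = 22 cm
9–14 s: ½(2 + 12)(5) = 35 cm
Net displacement = 62.5 cm

62.5 cm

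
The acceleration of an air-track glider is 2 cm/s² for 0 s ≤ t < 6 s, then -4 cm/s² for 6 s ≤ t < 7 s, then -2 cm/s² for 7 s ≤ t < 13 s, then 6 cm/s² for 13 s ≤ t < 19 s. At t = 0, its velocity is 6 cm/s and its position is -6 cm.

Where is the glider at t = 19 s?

250 cm

On each constant-a segment, Δv = aΔt and Δx = v₀Δt + ½aΔt²; chain segment to segment.
0–6 s: v starts 6 cm/s; Δx = 6·6 + ½·2·6² = 72 cm; v ends 18 cm/s.
6–7 s: v starts 18 cm/s; Δx = 18·1 + ½·-4·1² = 16 cm; v ends 14 cm/s.
7–13 s: v starts 14 cm/s; Δx = 14·6 + ½·-2·6² = 48 cm; v ends 2 cm/s.
13–19 s: v starts 2 cm/s; Δx = 2·6 + ½·6·6² = 120 cm; v ends 38 cm/s.
x(19) = -6 + Σ Δx = 250 cm.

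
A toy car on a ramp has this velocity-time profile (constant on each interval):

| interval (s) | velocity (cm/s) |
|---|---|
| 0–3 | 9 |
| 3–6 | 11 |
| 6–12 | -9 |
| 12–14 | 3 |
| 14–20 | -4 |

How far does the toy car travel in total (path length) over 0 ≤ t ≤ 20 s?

144 cm

Distance (not displacement) is the total path length: add the absolute areas under v-t.
0–3 s: |9| × 3 = 27 cm
3–6 s: |11| × 3 = 33 cm
6–12 s: |-9| × 6 = 54 cm
12–14 s: |3| × 2 = 6 cm
14–20 s: |-4| × 6 = 24 cm
Total distance = 144 cm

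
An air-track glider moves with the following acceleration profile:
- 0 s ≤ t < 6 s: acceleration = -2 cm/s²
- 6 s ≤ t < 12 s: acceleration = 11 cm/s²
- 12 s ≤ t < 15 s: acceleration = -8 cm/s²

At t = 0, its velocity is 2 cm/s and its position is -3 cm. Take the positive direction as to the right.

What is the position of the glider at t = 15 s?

On each constant-a segment, Δv = aΔt and Δx = v₀Δt + ½aΔt²; chain segment to segment.
0–6 s: v starts 2 cm/s; Δx = 2·6 + ½·-2·6² = -24 cm; v ends -10 cm/s.
6–12 s: v starts -10 cm/s; Δx = -10·6 + ½·11·6² = 138 cm; v ends 56 cm/s.
12–15 s: v starts 56 cm/s; Δx = 56·3 + ½·-8·3² = 132 cm; v ends 32 cm/s.
x(15) = -3 + Σ Δx = 243 cm.

243 cm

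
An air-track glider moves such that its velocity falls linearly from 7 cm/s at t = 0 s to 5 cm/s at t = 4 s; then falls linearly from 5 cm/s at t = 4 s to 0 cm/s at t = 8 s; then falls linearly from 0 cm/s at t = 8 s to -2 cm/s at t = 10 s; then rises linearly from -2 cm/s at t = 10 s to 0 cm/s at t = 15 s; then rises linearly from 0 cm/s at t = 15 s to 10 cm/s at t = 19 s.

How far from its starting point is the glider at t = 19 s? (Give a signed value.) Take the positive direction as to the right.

47 cm

Displacement is the signed area under the v-t curve.
0–4 s: ½(7 + 5)(4) = 24 cm
4–8 s: ½(5 + 0)(4) = 10 cm
8–10 s: ½(0 + -2)(2) = -2 cm
10–15 s: ½(-2 + 0)(5) = -5 cm
15–19 s: ½(0 + 10)(4) = 20 cm
Net displacement = 47 cm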